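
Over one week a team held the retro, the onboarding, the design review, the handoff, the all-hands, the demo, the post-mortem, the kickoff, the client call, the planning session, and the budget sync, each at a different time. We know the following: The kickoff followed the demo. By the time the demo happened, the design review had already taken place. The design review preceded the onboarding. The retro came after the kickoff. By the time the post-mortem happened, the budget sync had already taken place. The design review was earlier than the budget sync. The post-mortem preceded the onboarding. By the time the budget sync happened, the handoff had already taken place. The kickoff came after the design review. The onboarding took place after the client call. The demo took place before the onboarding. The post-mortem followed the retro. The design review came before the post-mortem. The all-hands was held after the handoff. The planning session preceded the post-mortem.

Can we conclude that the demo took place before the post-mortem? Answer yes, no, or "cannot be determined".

Chain the constraints: the demo → the kickoff → the retro → the post-mortem. Each link is directly stated, so the demo comes before the post-mortem.

yes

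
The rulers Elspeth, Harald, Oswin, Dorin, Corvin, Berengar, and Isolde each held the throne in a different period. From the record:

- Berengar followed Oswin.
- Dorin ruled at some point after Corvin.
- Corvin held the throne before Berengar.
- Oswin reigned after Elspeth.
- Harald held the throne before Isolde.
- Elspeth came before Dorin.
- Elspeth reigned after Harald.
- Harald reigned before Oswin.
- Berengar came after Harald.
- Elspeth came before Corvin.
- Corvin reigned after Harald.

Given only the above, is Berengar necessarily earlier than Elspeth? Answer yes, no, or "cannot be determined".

no

Tracing the constraints gives Elspeth → Oswin → Berengar, so Elspeth must come before Berengar.
That means Berengar cannot be before Elspeth.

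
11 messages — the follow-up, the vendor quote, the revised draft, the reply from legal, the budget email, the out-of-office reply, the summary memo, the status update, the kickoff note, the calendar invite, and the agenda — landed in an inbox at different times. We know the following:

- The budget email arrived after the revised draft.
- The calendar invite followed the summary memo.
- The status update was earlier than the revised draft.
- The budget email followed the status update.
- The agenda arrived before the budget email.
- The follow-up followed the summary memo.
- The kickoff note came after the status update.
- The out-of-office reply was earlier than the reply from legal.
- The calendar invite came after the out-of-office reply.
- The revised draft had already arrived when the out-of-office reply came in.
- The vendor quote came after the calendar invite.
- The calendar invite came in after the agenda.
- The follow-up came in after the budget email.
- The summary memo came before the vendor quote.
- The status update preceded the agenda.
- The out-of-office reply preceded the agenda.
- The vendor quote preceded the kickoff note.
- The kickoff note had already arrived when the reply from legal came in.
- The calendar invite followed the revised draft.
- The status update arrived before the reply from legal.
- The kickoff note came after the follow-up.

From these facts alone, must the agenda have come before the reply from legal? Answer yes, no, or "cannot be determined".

Chain the constraints: the agenda → the calendar invite → the vendor quote → the kickoff note → the reply from legal. Each link is directly stated, so the agenda comes before the reply from legal.

yes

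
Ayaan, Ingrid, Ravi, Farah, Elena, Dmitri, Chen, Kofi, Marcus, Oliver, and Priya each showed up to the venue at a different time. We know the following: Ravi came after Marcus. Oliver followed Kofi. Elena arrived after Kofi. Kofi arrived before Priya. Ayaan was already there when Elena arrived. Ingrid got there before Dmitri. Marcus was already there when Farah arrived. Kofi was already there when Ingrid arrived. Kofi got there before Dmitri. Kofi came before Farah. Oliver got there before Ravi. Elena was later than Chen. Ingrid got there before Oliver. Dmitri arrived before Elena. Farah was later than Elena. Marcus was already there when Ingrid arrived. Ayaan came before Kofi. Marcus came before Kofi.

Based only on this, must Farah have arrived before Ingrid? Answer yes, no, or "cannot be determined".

Tracing the constraints gives Ingrid → Dmitri → Elena → Farah, so Ingrid must come before Farah.
That means Farah cannot be before Ingrid.

no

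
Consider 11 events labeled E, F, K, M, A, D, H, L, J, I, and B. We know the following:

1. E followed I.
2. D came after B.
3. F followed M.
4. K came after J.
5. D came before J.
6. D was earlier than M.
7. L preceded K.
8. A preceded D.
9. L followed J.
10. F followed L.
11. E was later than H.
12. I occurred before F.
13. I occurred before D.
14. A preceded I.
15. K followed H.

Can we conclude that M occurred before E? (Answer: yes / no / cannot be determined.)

cannot be determined

No chain of stated constraints runs from M to E, and none runs from E to M either.
So the relative order of M and E is not fixed by the given facts.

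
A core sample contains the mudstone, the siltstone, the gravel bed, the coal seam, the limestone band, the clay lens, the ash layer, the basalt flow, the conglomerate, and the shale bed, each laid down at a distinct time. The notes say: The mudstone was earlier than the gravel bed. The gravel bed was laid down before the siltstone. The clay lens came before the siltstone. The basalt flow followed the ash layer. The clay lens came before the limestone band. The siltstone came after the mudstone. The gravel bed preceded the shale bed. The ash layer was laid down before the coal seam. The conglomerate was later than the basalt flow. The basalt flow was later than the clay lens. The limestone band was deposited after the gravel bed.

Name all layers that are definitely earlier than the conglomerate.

Directly stated before the conglomerate: the basalt flow.
The ash layer reaches the conglomerate via the ash layer → the basalt flow → the conglomerate.
The clay lens reaches the conglomerate via the clay lens → the basalt flow → the conglomerate.
No chain forces the siltstone (or any of the others) ahead of the conglomerate.

the ash layer, the basalt flow, the clay lens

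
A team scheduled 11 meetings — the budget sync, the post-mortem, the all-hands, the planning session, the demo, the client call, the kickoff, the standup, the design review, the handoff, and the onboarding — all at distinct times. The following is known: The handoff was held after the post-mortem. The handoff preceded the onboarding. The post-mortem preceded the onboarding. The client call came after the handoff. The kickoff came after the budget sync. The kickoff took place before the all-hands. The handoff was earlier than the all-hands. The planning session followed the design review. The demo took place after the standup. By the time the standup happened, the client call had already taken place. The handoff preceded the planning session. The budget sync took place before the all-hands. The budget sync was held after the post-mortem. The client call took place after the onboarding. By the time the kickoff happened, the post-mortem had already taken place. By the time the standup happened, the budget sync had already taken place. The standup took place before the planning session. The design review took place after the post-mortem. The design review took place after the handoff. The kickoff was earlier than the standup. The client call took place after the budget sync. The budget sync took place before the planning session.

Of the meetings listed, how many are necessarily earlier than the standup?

Directly stated before the standup: the budget sync, the client call, and the kickoff.
The handoff reaches the standup via the handoff → the client call → the standup.
The onboarding reaches the standup via the onboarding → the client call → the standup.
The post-mortem reaches the standup via the post-mortem → the kickoff → the standup.
That's the budget sync, the client call, the handoff, the kickoff, the onboarding, and the post-mortem — 6 in all.

6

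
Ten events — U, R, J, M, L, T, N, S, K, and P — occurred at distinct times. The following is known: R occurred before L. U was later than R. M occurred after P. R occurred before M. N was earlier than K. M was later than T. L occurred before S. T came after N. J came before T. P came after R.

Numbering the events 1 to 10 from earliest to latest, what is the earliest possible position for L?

2

R must come before L — 1 forced predecessor.
Nothing else is forced ahead of L, so its earliest slot is position 1 + 1 = 2.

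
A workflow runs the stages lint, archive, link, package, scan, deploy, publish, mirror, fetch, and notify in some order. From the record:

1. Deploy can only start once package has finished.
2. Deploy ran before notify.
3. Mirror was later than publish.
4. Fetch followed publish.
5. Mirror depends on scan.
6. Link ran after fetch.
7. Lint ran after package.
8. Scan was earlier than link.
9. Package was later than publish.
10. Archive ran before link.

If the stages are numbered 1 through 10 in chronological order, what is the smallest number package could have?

2

Publish must come before package — 1 forced predecessor.
Nothing else is forced ahead of package, so its earliest slot is position 1 + 1 = 2.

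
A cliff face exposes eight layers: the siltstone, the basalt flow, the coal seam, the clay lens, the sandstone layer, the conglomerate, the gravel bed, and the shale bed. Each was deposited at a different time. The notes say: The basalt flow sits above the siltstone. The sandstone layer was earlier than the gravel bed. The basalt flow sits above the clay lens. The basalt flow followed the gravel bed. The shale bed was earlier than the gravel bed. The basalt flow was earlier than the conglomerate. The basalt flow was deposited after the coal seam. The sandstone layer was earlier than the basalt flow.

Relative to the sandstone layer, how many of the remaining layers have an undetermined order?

Forced after the sandstone layer: the basalt flow, the conglomerate, and the gravel bed.
That leaves the clay lens, the coal seam, the shale bed, and the siltstone with no forced order relative to the sandstone layer — 4.

4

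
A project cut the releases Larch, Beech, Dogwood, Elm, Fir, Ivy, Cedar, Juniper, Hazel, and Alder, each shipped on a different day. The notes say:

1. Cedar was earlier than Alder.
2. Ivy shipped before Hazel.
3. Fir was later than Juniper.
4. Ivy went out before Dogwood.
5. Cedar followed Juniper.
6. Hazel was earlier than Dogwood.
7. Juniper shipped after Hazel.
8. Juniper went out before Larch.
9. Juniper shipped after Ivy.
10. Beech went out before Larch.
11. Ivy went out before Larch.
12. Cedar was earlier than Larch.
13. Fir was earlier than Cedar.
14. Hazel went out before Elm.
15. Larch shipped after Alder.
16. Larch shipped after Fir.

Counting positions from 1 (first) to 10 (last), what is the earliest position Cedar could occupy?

5

Fir, Hazel, Ivy, and Juniper must all come before Cedar — 4 forced predecessors.
Nothing else is forced ahead of Cedar, so its earliest slot is position 4 + 1 = 5.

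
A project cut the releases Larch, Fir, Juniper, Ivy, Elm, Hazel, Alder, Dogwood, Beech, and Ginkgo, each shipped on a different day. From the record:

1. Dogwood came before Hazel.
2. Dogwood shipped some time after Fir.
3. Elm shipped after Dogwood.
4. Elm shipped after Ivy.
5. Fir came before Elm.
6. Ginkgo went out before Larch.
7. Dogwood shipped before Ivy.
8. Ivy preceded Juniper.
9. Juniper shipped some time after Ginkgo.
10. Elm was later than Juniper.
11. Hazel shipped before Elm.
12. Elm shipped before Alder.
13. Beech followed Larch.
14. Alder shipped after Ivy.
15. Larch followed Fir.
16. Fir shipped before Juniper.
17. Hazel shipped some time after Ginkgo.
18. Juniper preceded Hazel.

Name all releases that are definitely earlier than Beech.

Directly stated before Beech: Larch.
Fir reaches Beech via Fir → Larch → Beech.
Ginkgo reaches Beech via Ginkgo → Larch → Beech.
No chain forces Juniper (or any of the others) ahead of Beech.

Fir, Ginkgo, Larch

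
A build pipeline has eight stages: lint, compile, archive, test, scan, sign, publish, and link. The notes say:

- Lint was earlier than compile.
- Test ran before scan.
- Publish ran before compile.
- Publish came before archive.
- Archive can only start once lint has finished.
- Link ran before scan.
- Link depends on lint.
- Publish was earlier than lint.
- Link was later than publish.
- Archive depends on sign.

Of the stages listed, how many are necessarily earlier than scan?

4

Directly stated before scan: link and test.
Lint reaches scan via lint → link → scan.
Publish reaches scan via publish → link → scan.
No chain forces compile (or any of the others) ahead of scan.
That's link, lint, publish, and test — 4 in all.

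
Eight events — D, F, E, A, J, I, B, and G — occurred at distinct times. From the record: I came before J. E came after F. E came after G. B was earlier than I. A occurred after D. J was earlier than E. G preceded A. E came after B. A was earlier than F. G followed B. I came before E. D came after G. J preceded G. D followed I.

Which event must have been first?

B

B has a chain of constraints placing it before every other event, so B must be first.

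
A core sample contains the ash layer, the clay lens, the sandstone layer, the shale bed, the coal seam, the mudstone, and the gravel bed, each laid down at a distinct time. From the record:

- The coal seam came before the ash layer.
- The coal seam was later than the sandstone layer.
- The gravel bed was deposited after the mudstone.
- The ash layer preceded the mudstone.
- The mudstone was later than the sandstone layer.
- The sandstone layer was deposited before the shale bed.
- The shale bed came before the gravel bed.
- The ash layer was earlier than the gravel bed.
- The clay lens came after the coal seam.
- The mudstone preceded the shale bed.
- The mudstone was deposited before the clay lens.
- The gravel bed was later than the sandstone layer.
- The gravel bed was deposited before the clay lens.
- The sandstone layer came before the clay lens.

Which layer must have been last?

Every other layer has a chain of constraints placing it before the clay lens, so the clay lens is last.

the clay lens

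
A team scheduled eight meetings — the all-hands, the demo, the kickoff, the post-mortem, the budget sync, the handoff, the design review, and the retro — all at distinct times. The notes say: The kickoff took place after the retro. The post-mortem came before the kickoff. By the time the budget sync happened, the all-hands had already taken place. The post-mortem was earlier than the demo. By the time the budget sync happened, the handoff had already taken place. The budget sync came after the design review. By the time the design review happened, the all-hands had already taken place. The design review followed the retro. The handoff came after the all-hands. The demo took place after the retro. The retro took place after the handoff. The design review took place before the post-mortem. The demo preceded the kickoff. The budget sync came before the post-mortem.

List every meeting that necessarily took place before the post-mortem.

the all-hands, the budget sync, the design review, the handoff, the retro

Directly stated before the post-mortem: the budget sync and the design review.
The all-hands reaches the post-mortem via the all-hands → the budget sync → the post-mortem.
The handoff reaches the post-mortem via the handoff → the budget sync → the post-mortem.
The retro reaches the post-mortem via the retro → the design review → the post-mortem.
No chain forces the kickoff (or any of the others) ahead of the post-mortem.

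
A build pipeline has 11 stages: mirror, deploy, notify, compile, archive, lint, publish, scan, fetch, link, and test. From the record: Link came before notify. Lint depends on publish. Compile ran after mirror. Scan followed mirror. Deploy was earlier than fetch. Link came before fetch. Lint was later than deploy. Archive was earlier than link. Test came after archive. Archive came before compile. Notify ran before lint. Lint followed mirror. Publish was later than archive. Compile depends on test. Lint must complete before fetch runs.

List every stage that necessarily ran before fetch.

archive, deploy, link, lint, mirror, notify, publish

Directly stated before fetch: deploy, link, and lint.
Archive reaches fetch via archive → link → fetch.
Mirror reaches fetch via mirror → lint → fetch.
Notify reaches fetch via notify → lint → fetch.
Likewise publish reaches fetch by chaining the stated constraints.
No chain forces compile (or any of the others) ahead of fetch.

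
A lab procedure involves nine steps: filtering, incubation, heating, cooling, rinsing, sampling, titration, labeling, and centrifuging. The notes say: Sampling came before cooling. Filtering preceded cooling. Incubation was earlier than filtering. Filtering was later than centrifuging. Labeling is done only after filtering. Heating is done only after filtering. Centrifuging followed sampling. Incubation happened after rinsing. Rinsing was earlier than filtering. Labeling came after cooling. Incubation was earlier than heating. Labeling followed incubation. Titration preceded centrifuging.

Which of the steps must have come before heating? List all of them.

Directly stated before heating: filtering and incubation.
Centrifuging reaches heating via centrifuging → filtering → heating.
Rinsing reaches heating via rinsing → incubation → heating.
Sampling reaches heating via sampling → centrifuging → filtering → heating.
Likewise titration reaches heating by chaining the stated constraints.
No chain forces cooling (or any of the others) ahead of heating.

centrifuging, filtering, incubation, rinsing, sampling, titration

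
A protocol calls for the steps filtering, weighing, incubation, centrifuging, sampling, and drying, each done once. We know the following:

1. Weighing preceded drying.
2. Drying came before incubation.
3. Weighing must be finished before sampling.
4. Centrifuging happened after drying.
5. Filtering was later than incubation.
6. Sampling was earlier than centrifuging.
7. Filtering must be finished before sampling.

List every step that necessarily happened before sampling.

drying, filtering, incubation, weighing

Directly stated before sampling: filtering and weighing.
Drying reaches sampling via drying → incubation → filtering → sampling.
Incubation reaches sampling via incubation → filtering → sampling.
No chain forces centrifuging ahead of sampling.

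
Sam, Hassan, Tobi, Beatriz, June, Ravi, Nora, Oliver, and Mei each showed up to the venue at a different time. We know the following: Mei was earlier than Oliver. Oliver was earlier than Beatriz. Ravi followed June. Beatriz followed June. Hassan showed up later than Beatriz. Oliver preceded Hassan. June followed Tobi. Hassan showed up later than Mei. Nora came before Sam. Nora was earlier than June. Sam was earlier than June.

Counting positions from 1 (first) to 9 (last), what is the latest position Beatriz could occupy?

8

Beatriz must come before Hassan — 1 guest forced after them.
Everything else can be placed before Beatriz in some valid order, so Beatriz can sit as late as position 9 − 1 = 8.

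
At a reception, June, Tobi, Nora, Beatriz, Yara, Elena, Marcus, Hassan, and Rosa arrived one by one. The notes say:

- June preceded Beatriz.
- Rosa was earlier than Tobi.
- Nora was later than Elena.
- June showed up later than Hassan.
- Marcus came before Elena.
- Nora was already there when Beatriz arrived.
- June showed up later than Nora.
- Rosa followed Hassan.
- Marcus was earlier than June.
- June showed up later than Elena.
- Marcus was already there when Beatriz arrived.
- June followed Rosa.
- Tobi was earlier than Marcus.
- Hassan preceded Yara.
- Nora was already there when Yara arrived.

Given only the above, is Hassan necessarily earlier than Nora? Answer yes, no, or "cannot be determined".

Chain the constraints: Hassan → Rosa → Tobi → Marcus → Elena → Nora. Each link is directly stated, so Hassan comes before Nora.

yes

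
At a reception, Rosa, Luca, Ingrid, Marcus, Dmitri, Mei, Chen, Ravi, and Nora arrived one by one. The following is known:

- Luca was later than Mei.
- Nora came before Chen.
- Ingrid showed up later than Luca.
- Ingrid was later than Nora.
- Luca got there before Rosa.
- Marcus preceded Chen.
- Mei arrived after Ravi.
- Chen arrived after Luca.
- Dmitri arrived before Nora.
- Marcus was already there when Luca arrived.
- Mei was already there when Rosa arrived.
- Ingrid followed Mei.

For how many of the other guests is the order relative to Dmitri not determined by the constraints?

5

Forced after Dmitri: Chen, Ingrid, and Nora.
That leaves Luca, Marcus, Mei, Ravi, and Rosa with no forced order relative to Dmitri — 5.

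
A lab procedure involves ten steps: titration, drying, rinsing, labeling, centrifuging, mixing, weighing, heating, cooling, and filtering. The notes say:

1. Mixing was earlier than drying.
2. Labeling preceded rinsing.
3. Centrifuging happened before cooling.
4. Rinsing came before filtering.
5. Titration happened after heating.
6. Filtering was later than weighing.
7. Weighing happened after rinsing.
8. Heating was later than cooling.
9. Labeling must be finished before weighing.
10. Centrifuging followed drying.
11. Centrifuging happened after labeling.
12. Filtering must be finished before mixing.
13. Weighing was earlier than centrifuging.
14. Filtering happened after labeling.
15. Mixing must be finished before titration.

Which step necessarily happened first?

Labeling has a chain of constraints placing it before every other step, so labeling must be first.

labeling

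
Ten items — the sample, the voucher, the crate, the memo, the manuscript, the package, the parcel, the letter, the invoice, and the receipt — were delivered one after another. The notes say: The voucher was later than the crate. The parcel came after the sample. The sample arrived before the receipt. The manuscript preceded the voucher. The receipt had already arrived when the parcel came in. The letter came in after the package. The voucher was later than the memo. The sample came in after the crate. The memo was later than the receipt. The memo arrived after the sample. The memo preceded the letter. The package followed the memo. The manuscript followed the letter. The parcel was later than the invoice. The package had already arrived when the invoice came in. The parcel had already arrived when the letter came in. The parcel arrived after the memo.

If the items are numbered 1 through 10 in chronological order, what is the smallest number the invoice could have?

The crate, the memo, the package, the receipt, and the sample must all come before the invoice — 5 forced predecessors.
Nothing else is forced ahead of the invoice, so its earliest slot is position 5 + 1 = 6.

6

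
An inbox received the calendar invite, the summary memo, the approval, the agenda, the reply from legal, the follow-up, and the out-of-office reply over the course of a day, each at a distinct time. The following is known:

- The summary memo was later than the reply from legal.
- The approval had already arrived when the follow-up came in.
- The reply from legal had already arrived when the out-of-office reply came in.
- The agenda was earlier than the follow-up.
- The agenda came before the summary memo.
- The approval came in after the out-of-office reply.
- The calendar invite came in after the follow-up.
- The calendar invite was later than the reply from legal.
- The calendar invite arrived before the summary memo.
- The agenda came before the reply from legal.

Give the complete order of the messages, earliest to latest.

The constraints fix every adjacent pair, so only one ordering works:
the agenda → the reply from legal → the out-of-office reply → the approval → the follow-up → the calendar invite → the summary memo.

the agenda, the reply from legal, the out-of-office reply, the approval, the follow-up, the calendar invite, the summary memo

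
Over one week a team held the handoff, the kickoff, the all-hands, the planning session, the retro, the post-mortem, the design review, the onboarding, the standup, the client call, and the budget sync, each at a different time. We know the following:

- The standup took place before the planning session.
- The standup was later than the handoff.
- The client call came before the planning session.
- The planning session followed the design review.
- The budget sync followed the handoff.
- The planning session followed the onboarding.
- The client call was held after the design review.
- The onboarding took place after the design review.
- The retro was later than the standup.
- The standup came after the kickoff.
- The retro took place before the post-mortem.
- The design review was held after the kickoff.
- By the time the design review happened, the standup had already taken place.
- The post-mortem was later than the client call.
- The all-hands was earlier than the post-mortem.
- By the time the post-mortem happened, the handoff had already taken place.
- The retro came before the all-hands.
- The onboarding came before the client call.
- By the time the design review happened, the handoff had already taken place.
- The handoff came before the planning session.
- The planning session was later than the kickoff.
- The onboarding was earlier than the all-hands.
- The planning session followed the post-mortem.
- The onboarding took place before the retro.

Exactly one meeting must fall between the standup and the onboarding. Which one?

Tracing the constraints gives the standup → the design review → the onboarding, so the design review sits after the standup and before the onboarding.
No other meeting is forced both after the standup and before the onboarding.

the design review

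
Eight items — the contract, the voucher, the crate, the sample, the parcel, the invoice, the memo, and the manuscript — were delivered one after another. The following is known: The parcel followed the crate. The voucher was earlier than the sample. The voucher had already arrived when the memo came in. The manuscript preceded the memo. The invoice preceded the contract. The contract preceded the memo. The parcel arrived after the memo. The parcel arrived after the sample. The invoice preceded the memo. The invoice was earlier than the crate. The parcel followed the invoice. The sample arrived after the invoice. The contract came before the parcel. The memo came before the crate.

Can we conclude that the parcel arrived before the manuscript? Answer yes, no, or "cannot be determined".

no

Tracing the constraints gives the manuscript → the memo → the parcel, so the manuscript must come before the parcel.
That means the parcel cannot be before the manuscript.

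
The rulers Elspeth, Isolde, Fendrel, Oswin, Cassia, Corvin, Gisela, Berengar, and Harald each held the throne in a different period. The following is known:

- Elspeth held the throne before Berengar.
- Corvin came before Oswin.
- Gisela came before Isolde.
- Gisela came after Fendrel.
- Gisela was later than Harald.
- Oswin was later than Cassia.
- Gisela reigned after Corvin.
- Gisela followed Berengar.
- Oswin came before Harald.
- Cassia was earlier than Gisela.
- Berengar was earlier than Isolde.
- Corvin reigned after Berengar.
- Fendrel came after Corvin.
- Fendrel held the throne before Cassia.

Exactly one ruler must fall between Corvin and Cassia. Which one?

Tracing the constraints gives Corvin → Fendrel → Cassia, so Fendrel sits after Corvin and before Cassia.
No other ruler is forced both after Corvin and before Cassia.

Fendrel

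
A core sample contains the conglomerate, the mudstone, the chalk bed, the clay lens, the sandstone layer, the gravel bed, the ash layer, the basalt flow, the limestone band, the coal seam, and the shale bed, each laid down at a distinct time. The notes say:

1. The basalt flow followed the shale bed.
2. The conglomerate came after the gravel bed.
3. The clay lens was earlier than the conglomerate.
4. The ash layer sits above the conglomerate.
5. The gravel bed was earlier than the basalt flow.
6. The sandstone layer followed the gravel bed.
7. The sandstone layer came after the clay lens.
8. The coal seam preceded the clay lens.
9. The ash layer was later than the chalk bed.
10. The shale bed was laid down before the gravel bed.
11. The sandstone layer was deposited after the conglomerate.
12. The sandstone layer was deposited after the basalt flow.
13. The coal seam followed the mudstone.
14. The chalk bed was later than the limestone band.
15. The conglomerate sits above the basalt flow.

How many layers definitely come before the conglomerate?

Directly stated before the conglomerate: the basalt flow, the clay lens, and the gravel bed.
The coal seam reaches the conglomerate via the coal seam → the clay lens → the conglomerate.
The mudstone reaches the conglomerate via the mudstone → the coal seam → the clay lens → the conglomerate.
The shale bed reaches the conglomerate via the shale bed → the basalt flow → the conglomerate.
That's the basalt flow, the clay lens, the coal seam, the gravel bed, the mudstone, and the shale bed — 6 in all.

6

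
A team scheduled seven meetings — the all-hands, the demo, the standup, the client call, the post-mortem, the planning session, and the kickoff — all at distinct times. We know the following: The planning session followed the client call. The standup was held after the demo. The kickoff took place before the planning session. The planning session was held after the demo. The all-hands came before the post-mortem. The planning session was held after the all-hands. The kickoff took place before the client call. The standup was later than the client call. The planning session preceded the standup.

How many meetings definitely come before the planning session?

Directly stated before the planning session: the all-hands, the client call, the demo, and the kickoff.
No chain forces the standup (or any of the others) ahead of the planning session.
That's the all-hands, the client call, the demo, and the kickoff — 4 in all.

4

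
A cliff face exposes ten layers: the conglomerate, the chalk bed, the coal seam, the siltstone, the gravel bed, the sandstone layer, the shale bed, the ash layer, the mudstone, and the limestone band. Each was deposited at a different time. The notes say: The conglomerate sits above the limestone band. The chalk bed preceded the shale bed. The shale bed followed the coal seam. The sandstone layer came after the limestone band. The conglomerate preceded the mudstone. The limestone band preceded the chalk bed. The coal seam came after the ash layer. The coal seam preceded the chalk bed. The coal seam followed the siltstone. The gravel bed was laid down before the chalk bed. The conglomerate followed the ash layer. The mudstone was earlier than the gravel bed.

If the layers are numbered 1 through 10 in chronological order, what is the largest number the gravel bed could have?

8

The gravel bed must come before the chalk bed and the shale bed — 2 layers forced after it.
Everything else can be placed before the gravel bed in some valid order, so the gravel bed can sit as late as position 10 − 2 = 8.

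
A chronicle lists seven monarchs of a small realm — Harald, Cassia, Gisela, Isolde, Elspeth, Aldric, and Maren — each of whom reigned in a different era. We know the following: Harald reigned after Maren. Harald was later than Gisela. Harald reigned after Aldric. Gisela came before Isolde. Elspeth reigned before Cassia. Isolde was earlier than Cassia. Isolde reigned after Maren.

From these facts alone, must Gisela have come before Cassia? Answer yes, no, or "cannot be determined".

yes

Chain the constraints: Gisela → Isolde → Cassia. Each link is directly stated, so Gisela comes before Cassia.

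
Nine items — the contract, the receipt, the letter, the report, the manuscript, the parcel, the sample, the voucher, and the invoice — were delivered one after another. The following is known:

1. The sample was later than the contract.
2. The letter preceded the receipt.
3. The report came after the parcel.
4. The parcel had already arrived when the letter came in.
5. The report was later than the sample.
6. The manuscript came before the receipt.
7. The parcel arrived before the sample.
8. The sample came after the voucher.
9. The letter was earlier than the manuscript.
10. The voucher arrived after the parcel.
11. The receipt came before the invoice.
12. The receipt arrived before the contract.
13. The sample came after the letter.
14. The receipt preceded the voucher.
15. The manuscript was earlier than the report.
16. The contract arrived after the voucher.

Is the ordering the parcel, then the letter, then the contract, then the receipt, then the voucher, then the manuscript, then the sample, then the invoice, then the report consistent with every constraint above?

no

The constraints require the voucher before the contract, but in the proposed sequence the contract appears ahead of the voucher. That one violation is enough.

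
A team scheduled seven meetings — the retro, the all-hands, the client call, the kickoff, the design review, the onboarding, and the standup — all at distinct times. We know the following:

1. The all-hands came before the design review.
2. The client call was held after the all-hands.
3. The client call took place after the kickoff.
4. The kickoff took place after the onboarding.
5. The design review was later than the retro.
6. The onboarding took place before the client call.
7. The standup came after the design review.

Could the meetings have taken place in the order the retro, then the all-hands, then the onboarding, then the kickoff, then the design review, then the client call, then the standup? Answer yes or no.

Check each stated constraint against the proposed order — e.g. the retro is ahead of the design review; the all-hands is ahead of the client call. Every pair is in the required order; nothing is violated.

yes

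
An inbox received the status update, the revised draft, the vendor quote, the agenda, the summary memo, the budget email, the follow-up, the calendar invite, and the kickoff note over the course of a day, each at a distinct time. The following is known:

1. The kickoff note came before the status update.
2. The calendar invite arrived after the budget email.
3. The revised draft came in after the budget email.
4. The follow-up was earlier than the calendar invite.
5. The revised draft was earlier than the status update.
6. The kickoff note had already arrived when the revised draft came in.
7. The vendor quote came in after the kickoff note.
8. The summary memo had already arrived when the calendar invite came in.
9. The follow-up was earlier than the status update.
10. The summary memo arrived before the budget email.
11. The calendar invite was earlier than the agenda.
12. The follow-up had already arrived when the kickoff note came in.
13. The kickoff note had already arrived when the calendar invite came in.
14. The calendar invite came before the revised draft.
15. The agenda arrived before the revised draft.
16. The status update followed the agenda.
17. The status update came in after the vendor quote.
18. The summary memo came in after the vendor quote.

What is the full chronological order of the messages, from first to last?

the follow-up, the kickoff note, the vendor quote, the summary memo, the budget email, the calendar invite, the agenda, the revised draft, the status update

The constraints fix every adjacent pair, so only one ordering works:
the follow-up → the kickoff note → the vendor quote → the summary memo → the budget email → the calendar invite → the agenda → the revised draft → the status update.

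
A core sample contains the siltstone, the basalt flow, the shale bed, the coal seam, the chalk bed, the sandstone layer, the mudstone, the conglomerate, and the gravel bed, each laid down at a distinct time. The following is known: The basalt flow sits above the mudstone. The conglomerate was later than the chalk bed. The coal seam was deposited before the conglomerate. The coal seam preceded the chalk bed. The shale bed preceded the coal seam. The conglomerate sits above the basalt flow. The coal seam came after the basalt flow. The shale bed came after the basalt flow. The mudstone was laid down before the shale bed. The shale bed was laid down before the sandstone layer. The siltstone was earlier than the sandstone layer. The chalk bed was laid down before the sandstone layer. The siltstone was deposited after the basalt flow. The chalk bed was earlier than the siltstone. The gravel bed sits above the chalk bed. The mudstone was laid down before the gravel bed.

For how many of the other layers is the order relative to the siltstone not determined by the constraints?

Forced before the siltstone: the basalt flow, the chalk bed, the coal seam, the mudstone, and the shale bed; forced after the siltstone: the sandstone layer.
That leaves the conglomerate and the gravel bed with no forced order relative to the siltstone — 2.

2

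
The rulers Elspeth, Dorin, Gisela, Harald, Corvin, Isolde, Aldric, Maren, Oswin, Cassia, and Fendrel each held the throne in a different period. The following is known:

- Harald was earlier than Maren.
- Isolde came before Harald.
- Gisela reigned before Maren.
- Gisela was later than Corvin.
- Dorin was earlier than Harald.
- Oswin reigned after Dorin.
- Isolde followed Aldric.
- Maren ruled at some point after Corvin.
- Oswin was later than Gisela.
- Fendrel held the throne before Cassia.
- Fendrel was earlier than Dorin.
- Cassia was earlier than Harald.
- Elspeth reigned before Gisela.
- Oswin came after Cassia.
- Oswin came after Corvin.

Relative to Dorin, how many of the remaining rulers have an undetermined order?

Forced before Dorin: Fendrel; forced after Dorin: Harald, Maren, and Oswin.
That leaves Aldric, Cassia, Corvin, Elspeth, Gisela, and Isolde with no forced order relative to Dorin — 6.

6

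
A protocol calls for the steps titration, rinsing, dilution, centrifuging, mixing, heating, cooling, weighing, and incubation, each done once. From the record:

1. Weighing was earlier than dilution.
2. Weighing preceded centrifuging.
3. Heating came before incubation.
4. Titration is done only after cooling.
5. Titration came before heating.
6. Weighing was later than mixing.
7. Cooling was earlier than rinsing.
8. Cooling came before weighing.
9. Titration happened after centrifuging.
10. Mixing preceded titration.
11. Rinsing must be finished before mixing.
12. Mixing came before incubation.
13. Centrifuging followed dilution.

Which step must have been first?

cooling

Cooling has a chain of constraints placing it before every other step, so cooling must be first.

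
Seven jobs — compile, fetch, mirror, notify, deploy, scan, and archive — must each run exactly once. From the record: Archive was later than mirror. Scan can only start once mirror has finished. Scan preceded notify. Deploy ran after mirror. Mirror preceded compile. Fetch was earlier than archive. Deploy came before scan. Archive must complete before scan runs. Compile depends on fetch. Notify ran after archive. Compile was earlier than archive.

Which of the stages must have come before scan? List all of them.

archive, compile, deploy, fetch, mirror

Directly stated before scan: archive, deploy, and mirror.
Compile reaches scan via compile → archive → scan.
Fetch reaches scan via fetch → archive → scan.
No chain forces notify ahead of scan.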